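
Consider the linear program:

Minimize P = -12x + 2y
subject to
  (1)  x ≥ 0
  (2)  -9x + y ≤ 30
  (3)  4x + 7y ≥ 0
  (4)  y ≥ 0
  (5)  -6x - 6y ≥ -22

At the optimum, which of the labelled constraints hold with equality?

(4) and (5)

Feasible corners and P = -12x + 2y:
  (0, 0) → P = 0
  (0, 11/3) → P = 22/3
  (11/3, 0) → P = -44

The minimum is at (11/3, 0). Substituting into each constraint, equality holds for (4) and (5); the remaining constraints have slack.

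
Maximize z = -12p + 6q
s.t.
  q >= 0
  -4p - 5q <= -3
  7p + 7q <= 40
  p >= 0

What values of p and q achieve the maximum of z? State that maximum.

Extreme points and z = -12p + 6q:
  (3/4, 0) → z = -9
  (40/7, 0) → z = -480/7
  (0, 3/5) → z = 18/5
  (0, 40/7) → z = 240/7

At the optimal vertex, 7p + 7q = 40 and p = 0.
Solving simultaneously gives p = 0, q = 40/7.

p = 0, q = 40/7, maximum z = 240/7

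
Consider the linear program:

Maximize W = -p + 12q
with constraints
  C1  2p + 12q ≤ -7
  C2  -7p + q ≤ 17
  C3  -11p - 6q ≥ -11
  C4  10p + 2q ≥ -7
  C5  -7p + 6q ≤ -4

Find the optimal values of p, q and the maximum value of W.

p = 1/16, q = -19/32, maximum W = -115/16

The feasible region is unbounded (it extends along (6, -11), (1, -5)), but W strictly decreases along every unbounded feasible direction, so there is no improving ray and the maximum is attained at a vertex.

The binding constraints are 2p + 12q = -7 and -7p + 6q = -4.
Solving simultaneously gives p = 1/16, q = -19/32.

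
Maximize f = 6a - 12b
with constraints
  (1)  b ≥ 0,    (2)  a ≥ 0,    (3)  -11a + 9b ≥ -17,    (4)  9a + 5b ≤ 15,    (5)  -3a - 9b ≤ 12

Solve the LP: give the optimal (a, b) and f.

a = 17/11, b = 0, maximum f = 102/11

Vertices and f = 6a - 12b:
  (0, 0) → f = 0
  (17/11, 0) → f = 102/11
  (0, 3) → f = -36
  (55/34, 3/34) → f = 147/17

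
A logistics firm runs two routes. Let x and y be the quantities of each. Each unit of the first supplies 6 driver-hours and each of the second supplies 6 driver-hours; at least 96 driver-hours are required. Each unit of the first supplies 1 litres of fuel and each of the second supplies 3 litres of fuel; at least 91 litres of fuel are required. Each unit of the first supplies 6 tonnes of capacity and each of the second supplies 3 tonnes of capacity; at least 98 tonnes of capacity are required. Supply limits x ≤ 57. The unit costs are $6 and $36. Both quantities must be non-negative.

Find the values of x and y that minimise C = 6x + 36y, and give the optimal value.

x = 57, y = 34/3, minimum C = 750

Extreme points and C = 6x + 36y:
  (0, 98/3) → C = 1176
  (7/5, 448/15) → C = 5418/5
  (57, 34/3) → C = 750
The feasible region is unbounded (it extends along (0, 1)), but C strictly increases along every unbounded feasible direction, so there is no improving ray and the minimum is attained at a vertex.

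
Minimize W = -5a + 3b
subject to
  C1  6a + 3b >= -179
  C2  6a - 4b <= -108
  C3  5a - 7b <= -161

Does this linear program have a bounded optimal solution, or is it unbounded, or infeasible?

unbounded

From the feasible point (-1736/57, 71/57), moving in the direction (4, 6) keeps every constraint satisfied while W decreases without bound.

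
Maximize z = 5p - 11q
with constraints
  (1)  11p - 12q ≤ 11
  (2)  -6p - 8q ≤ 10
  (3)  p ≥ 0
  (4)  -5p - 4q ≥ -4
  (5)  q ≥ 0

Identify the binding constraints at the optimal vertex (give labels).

(4) and (5)

Feasible corners and z = 5p - 11q:
  (0, 1) → z = -11
  (0, 0) → z = 0
  (4/5, 0) → z = 4

The maximum is at (4/5, 0). Substituting into each constraint, equality holds for (4) and (5); the remaining constraints have slack.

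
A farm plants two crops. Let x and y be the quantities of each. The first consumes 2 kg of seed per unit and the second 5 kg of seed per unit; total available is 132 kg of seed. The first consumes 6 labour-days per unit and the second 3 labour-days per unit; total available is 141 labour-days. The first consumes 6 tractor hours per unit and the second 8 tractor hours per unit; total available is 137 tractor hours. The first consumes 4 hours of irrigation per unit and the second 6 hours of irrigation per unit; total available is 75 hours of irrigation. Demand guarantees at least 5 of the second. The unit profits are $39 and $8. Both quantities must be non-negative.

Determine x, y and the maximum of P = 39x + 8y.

Extreme points and P = 39x + 8y:
  (0, 25/2) → P = 100
  (0, 5) → P = 40
  (45/4, 5) → P = 1915/4

At the optimal vertex, 4x + 6y = 75 and y = 5.
Solving simultaneously gives x = 45/4, y = 5.

x = 45/4, y = 5, maximum P = 1915/4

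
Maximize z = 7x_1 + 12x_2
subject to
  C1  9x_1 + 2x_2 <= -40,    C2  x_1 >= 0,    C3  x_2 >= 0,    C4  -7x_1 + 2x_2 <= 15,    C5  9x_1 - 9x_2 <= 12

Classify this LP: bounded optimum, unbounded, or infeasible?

The boundaries x_1 = 0 and x_2 = 0 meet at (0, 0), but that point violates 9x_1 + 2x_2 ≤ -40. Every candidate vertex is excluded by some other constraint, so the feasible region is empty.

infeasible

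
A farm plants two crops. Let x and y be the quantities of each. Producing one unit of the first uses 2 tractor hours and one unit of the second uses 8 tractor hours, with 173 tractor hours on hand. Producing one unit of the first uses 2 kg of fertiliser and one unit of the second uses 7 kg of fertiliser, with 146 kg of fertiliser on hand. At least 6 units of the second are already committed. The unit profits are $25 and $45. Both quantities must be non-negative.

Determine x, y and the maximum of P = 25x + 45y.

x = 52, y = 6, maximum P = 1570

Vertices and P = 25x + 45y:
  (0, 146/7) → P = 6570/7
  (0, 6) → P = 270
  (52, 6) → P = 1570

At the optimal vertex, 2x + 7y = 146 and y = 6.
Solving simultaneously gives x = 52, y = 6.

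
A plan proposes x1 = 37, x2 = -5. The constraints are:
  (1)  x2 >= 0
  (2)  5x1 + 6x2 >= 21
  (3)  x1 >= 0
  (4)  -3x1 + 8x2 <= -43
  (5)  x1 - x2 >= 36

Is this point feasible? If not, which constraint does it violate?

not feasible — violates (1)

Constraint (1): x2 = -5, which is not ≥ 0. All other constraints are satisfied.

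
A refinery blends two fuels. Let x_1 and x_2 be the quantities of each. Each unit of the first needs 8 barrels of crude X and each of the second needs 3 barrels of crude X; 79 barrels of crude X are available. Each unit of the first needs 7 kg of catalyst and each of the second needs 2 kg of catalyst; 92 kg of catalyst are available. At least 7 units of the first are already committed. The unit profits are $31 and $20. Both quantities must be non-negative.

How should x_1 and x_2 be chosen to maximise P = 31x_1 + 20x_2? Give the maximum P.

x_1 = 7, x_2 = 23/3, maximum P = 1111/3

Corner points and P = 31x_1 + 20x_2:
  (79/8, 0) → P = 2449/8
  (7, 0) → P = 217
  (7, 23/3) → P = 1111/3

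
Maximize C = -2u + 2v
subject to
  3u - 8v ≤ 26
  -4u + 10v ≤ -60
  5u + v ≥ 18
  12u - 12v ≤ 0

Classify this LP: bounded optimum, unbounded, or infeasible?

infeasible

The boundaries 3u - 8v = 26 and -4u + 10v = -60 meet at (110, 38), but that point violates 12u - 12v ≤ 0. Every candidate vertex is excluded by some other constraint, so the feasible region is empty.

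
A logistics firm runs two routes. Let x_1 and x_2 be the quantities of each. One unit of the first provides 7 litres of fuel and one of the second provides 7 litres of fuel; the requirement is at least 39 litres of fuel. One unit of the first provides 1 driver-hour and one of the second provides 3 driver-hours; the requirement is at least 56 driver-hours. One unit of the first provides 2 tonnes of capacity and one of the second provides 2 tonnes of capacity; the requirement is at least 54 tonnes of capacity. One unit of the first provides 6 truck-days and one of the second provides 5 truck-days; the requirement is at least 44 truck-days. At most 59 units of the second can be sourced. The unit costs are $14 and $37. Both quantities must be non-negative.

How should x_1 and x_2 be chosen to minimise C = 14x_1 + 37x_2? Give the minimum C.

Extreme points and C = 14x_1 + 37x_2:
  (0, 27) → C = 999
  (0, 59) → C = 2183
  (56, 0) → C = 784
  (25/2, 29/2) → C = 1423/2
The feasible region is unbounded (it extends along (1, 0)), but C strictly increases along every unbounded feasible direction, so there is no improving ray and the minimum is attained at a vertex.

The binding constraints are x_1 + 3x_2 = 56 and 2x_1 + 2x_2 = 54.
Solving simultaneously gives x_1 = 25/2, x_2 = 29/2.

x_1 = 25/2, x_2 = 29/2, minimum C = 1423/2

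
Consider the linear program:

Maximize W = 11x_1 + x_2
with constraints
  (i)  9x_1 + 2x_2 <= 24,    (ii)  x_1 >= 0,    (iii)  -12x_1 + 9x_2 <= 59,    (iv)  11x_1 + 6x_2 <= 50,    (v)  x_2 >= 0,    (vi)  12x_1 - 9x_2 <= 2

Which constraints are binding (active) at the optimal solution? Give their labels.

Feasible corners and W = 11x_1 + x_2:
  (11/8, 93/16) → W = 335/16
  (44/21, 18/7) → W = 538/21
  (0, 59/9) → W = 59/9
  (0, 0) → W = 0
  (32/57, 1249/171) → W = 2305/171
  (1/6, 0) → W = 11/6

The maximum is at (44/21, 18/7). Substituting into each constraint, equality holds for (i) and (vi); the remaining constraints have slack.

(i) and (vi)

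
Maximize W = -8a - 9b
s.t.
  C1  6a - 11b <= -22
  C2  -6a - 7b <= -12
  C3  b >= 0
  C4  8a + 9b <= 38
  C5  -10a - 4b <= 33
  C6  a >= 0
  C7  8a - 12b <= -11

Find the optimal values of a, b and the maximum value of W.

a = 0, b = 2, maximum W = -18

Vertices and W = -8a - 9b:
  (110/71, 202/71) → W = -38
  (0, 2) → W = -18
  (0, 38/9) → W = -38

The binding constraints are 6a - 11b = -22 and a = 0.
Solving simultaneously gives a = 0, b = 2.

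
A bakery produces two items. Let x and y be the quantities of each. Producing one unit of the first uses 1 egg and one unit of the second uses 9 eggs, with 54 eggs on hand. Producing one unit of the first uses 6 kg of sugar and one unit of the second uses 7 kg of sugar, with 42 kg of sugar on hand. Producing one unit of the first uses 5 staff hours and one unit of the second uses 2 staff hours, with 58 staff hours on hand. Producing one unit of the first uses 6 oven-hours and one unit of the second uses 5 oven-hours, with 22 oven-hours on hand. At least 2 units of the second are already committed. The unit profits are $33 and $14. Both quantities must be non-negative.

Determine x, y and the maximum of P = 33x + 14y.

Vertices and P = 33x + 14y:
  (0, 22/5) → P = 308/5
  (0, 2) → P = 28
  (2, 2) → P = 94

The binding constraints are 6x + 5y = 22 and y = 2.
Solving simultaneously gives x = 2, y = 2.

x = 2, y = 2, maximum P = 94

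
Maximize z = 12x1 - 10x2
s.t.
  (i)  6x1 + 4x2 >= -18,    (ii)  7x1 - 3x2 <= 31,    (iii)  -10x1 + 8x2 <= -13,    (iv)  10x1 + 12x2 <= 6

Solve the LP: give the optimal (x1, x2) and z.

Feasible corners and z = 12x1 - 10x2:
  (35/23, -156/23) → z = 1980/23
  (-23/22, -129/44) → z = 369/22
  (65/19, -134/57) → z = 3680/57
  (51/50, -7/20) → z = 787/50

At the optimal vertex, 6x1 + 4x2 = -18 and 7x1 - 3x2 = 31.
Solving simultaneously gives x1 = 35/23, x2 = -156/23.

x1 = 35/23, x2 = -156/23, maximum z = 1980/23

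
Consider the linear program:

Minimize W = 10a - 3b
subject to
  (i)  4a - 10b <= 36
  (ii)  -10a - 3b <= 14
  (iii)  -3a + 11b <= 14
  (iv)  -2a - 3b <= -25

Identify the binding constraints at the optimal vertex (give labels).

Vertices and W = 10a - 3b:
  (268/7, 82/7) → W = 2434/7
  (179/16, 7/8) → W = 437/4
  (233/31, 103/31) → W = 2021/31

The minimum is at (233/31, 103/31). Substituting into each constraint, equality holds for (iii) and (iv); the remaining constraints have slack.

(iii) and (iv)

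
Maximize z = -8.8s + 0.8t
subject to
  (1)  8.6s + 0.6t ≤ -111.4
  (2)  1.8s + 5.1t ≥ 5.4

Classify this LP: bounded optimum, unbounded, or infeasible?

unbounded

From the feasible point (-9523/713, 4116/713), moving in the direction (-5.1, 1.8) keeps every constraint satisfied while z increases without bound.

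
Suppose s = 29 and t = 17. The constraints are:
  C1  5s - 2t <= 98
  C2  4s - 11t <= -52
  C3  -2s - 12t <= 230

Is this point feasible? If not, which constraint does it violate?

not feasible — violates C1

Constraint C1: 5s - 2t = 111, which is not ≤ 98. All other constraints are satisfied.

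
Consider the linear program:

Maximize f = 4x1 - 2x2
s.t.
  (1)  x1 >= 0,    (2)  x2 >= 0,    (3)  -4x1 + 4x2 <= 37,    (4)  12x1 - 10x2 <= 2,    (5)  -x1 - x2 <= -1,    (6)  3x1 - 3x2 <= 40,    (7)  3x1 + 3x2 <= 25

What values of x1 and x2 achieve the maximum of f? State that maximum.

x1 = 128/33, x2 = 49/11, maximum f = 218/33

Vertices and f = 4x1 - 2x2:
  (0, 1) → f = -2
  (0, 25/3) → f = -50/3
  (6/11, 5/11) → f = 14/11
  (128/33, 49/11) → f = 218/33

The optimum lies where 12x1 - 10x2 = 2 and 3x1 + 3x2 = 25.
Solving simultaneously gives x1 = 128/33, x2 = 49/11.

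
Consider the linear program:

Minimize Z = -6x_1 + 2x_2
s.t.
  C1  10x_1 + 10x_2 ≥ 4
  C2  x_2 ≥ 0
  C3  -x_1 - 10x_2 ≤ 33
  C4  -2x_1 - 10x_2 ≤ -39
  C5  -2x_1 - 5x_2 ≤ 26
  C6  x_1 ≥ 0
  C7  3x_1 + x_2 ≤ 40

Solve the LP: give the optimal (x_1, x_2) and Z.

x_1 = 361/28, x_2 = 37/28, minimum Z = -523/7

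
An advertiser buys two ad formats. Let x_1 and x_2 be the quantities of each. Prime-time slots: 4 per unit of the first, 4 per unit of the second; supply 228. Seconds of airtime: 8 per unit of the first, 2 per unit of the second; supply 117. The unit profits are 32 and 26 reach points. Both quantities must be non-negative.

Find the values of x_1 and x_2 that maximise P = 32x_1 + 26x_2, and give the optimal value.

x_1 = 1/2, x_2 = 113/2, maximum P = 1485

Corner points and P = 32x_1 + 26x_2:
  (0, 0) → P = 0
  (0, 57) → P = 1482
  (117/8, 0) → P = 468
  (1/2, 113/2) → P = 1485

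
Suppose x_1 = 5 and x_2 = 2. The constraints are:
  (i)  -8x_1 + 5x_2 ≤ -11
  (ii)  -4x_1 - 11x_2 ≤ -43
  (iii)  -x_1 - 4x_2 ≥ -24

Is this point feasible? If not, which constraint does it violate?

not feasible — violates (ii)

Constraint (ii): -4x_1 - 11x_2 = -42, which is not ≤ -43. All other constraints are satisfied.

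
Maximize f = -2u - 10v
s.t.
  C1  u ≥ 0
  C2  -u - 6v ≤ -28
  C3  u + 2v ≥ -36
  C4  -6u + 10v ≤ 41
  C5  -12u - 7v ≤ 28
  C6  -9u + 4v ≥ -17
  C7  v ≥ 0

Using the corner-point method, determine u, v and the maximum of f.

Corner points and f = -2u - 10v:
  (17/23, 209/46) → f = -1079/23
  (107/29, 235/58) → f = -1389/29
  (167/33, 157/22) → f = -2689/33

u = 17/23, v = 209/46, maximum f = -1079/23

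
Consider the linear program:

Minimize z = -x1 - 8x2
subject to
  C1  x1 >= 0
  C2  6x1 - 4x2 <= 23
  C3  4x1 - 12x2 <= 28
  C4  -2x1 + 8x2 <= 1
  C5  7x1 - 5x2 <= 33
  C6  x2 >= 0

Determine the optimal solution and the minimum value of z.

x1 = 47/10, x2 = 13/10, minimum z = -151/10

Vertices and z = -x1 - 8x2:
  (0, 1/8) → z = -1
  (0, 0) → z = 0
  (47/10, 13/10) → z = -151/10
  (23/6, 0) → z = -23/6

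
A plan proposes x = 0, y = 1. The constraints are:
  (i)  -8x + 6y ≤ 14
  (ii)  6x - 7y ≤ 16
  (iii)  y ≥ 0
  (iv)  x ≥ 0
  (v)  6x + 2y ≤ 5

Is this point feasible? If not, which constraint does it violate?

(i): 6 ≤ 14 ✓
(ii): -7 ≤ 16 ✓
(iii): 1 ≥ 0 ✓
(iv): 0 ≥ 0 ✓
(v): 2 ≤ 5 ✓

feasible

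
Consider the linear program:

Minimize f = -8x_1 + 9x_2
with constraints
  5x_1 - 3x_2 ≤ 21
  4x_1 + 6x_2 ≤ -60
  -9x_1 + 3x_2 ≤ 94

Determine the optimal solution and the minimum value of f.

Vertices and f = -8x_1 + 9x_2:
  (-9/7, -64/7) → f = -72
  (-115/4, -659/12) → f = -1057/4
  (-124/11, -82/33) → f = 746/11

x_1 = -115/4, x_2 = -659/12, minimum f = -1057/4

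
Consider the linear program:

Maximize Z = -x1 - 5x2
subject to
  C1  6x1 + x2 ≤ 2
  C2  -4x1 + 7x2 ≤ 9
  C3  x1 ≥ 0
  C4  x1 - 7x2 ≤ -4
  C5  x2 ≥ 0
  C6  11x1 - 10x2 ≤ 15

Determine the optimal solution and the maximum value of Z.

x1 = 0, x2 = 4/7, maximum Z = -20/7

Vertices and Z = -x1 - 5x2:
  (5/46, 31/23) → Z = -315/46
  (10/43, 26/43) → Z = -140/43
  (0, 9/7) → Z = -45/7
  (0, 4/7) → Z = -20/7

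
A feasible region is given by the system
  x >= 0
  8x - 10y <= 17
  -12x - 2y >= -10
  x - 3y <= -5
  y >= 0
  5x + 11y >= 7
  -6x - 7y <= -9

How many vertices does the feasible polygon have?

3

The feasible vertices (each the meet of two boundaries and inside every other half-plane) are:
  (0, 5)
  (0, 5/3)
  (10/19, 35/19)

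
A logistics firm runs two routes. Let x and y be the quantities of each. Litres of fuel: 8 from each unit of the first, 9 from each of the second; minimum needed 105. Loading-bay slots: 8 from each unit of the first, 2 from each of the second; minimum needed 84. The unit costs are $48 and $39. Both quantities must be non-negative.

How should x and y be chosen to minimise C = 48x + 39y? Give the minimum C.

x = 39/4, y = 3, minimum C = 585

Feasible corners and C = 48x + 39y:
  (0, 42) → C = 1638
  (105/8, 0) → C = 630
  (39/4, 3) → C = 585
The feasible region is unbounded (it extends along (0, 1), (1, 0)), but C strictly increases along every unbounded feasible direction, so there is no improving ray and the minimum is attained at a vertex.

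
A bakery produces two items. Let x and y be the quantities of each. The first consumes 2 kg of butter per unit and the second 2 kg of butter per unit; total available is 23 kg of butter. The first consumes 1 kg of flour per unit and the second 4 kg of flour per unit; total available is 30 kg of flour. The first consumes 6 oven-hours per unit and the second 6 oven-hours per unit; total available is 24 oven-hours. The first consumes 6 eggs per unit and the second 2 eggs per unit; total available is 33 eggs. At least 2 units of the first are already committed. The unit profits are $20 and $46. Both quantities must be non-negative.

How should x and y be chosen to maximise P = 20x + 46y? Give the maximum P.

The optimum lies where 6x + 6y = 24 and x = 2.
Solving simultaneously gives x = 2, y = 2.

x = 2, y = 2, maximum P = 132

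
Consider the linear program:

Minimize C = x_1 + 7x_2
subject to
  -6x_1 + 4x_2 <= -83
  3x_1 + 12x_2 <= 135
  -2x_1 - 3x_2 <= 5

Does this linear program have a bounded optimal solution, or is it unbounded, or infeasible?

unbounded

From the feasible point (128/7, 187/28), moving in the direction (3, -2) keeps every constraint satisfied while C decreases without bound.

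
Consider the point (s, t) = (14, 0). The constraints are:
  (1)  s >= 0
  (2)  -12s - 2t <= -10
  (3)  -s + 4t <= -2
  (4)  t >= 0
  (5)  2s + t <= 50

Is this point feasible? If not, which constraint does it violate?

feasible

(1): 14 ≥ 0 ✓
(2): -168 ≤ -10 ✓
(3): -14 ≤ -2 ✓
(4): 0 ≥ 0 ✓
(5): 28 ≤ 50 ✓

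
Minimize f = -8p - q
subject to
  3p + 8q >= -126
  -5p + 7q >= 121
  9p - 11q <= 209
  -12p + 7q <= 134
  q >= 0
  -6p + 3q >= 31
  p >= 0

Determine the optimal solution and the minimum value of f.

p = 185/6, q = 72, minimum f = -956/3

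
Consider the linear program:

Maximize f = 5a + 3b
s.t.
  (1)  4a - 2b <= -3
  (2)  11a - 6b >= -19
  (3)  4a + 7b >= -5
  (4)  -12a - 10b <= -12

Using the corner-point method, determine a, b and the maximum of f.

Extreme points and f = 5a + 3b:
  (10, 43/2) → f = 229/2
  (-3/32, 21/16) → f = 111/32
  (-59/91, 180/91) → f = 35/13

a = 10, b = 43/2, maximum f = 229/2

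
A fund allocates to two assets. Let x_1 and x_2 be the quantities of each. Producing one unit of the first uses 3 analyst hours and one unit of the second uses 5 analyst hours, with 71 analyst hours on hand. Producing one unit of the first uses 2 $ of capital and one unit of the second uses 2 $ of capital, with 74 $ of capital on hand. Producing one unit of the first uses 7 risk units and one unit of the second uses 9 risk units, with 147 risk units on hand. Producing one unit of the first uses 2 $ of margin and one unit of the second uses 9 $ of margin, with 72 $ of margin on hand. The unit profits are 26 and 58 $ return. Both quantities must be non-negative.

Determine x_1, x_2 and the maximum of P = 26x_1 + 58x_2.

Feasible corners and P = 26x_1 + 58x_2:
  (0, 0) → P = 0
  (0, 8) → P = 464
  (21, 0) → P = 546
  (15, 14/3) → P = 1982/3

The optimum lies where 7x_1 + 9x_2 = 147 and 2x_1 + 9x_2 = 72.
Solving simultaneously gives x_1 = 15, x_2 = 14/3.

x_1 = 15, x_2 = 14/3, maximum P = 1982/3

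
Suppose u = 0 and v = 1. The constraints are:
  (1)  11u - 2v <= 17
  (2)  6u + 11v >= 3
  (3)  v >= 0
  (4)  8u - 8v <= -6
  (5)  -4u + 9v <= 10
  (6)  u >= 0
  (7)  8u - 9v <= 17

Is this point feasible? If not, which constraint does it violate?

(1): -2 ≤ 17 ✓
(2): 11 ≥ 3 ✓
(3): 1 ≥ 0 ✓
(4): -8 ≤ -6 ✓
(5): 9 ≤ 10 ✓
(6): 0 ≥ 0 ✓
(7): -9 ≤ 17 ✓

feasible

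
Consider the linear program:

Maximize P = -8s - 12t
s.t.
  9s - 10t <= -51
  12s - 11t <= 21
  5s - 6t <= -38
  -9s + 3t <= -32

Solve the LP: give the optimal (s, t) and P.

Vertices and P = -8s - 12t:
  (257/7, 267/7) → P = -5260/7
  (37/2, 87/4) → P = -409
  (102/13, 502/39) → P = -2824/13
The feasible region is unbounded (it extends along (11, 12), (1, 3)), but P strictly decreases along every unbounded feasible direction, so there is no improving ray and the maximum is attained at a vertex.

s = 102/13, t = 502/39, maximum P = -2824/13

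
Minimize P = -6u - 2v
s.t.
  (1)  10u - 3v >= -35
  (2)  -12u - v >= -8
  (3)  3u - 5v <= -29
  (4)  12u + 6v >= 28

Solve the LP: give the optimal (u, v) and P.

Feasible corners and P = -6u - 2v:
  (-11/46, 250/23) → P = -467/23
  (-21/16, 175/24) → P = -161/24
  (11/63, 124/21) → P = -90/7
  (-17/39, 72/13) → P = -110/13

The binding constraints are 10u - 3v = -35 and -12u - v = -8.
Solving simultaneously gives u = -11/46, v = 250/23.

u = -11/46, v = 250/23, minimum P = -467/23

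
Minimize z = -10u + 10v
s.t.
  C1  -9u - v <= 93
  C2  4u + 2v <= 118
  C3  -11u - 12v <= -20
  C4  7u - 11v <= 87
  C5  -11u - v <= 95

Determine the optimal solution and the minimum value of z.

Extreme points and z = -10u + 10v:
  (736/29, 239/29) → z = -4970/29
  (-154/9, 839/9) → z = 3310/3
  (1264/205, -817/205) → z = -4162/41
  (-1160/121, 115/11) → z = 24250/121

u = 736/29, v = 239/29, minimum z = -4970/29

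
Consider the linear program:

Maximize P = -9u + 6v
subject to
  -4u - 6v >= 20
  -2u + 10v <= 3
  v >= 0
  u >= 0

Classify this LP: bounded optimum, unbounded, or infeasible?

infeasible

The boundaries -4u - 6v = 20 and u = 0 meet at (0, -10/3), but that point violates v ≥ 0. Every candidate vertex is excluded by some other constraint, so the feasible region is empty.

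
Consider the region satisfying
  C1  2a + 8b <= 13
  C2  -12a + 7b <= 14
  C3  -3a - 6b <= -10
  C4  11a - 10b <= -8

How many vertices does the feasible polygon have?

Of the 6 pairwise boundary intersections, those satisfying every inequality are:
  (1/6, 19/12)
  (11/18, 53/36)
  (13/24, 67/48)

3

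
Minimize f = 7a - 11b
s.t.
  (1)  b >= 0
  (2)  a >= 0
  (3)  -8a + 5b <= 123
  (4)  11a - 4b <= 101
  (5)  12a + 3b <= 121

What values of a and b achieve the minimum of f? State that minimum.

a = 59/21, b = 611/21, minimum f = -6308/21

Corner points and f = 7a - 11b:
  (0, 0) → f = 0
  (101/11, 0) → f = 707/11
  (0, 123/5) → f = -1353/5
  (59/21, 611/21) → f = -6308/21
  (787/81, 119/81) → f = 1400/27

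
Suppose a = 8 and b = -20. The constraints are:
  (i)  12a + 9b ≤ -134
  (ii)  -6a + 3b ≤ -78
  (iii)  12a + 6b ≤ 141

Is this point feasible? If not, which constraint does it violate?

Constraint (i): 12a + 9b = -84, which is not ≤ -134. All other constraints are satisfied.

not feasible — violates (i)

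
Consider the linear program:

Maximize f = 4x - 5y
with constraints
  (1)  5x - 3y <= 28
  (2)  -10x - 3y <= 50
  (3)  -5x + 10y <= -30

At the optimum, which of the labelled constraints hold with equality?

Corner points and f = 4x - 5y:
  (-22/15, -106/9) → f = 2386/45
  (38/7, -2/7) → f = 162/7
  (-82/23, -110/23) → f = 222/23

The maximum is at (-22/15, -106/9). Substituting into each constraint, equality holds for (1) and (2); the remaining constraints have slack.

(1) and (2)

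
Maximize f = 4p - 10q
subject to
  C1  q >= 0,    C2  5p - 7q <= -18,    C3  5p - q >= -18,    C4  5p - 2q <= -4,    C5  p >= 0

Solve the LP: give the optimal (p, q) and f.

Extreme points and f = 4p - 10q:
  (8/25, 14/5) → f = -668/25
  (0, 18/7) → f = -180/7
  (0, 18) → f = -180
The feasible region is unbounded (it extends along (1, 5), (2, 5)), but f strictly decreases along every unbounded feasible direction, so there is no improving ray and the maximum is attained at a vertex.

The binding constraints are 5p - 7q = -18 and p = 0.
Solving simultaneously gives p = 0, q = 18/7.

p = 0, q = 18/7, maximum f = -180/7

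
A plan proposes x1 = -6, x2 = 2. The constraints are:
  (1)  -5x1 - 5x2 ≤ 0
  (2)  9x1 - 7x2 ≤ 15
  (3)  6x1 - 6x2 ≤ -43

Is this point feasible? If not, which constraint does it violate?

Constraint (1): -5x1 - 5x2 = 20, which is not ≤ 0. All other constraints are satisfied.

not feasible — violates (1)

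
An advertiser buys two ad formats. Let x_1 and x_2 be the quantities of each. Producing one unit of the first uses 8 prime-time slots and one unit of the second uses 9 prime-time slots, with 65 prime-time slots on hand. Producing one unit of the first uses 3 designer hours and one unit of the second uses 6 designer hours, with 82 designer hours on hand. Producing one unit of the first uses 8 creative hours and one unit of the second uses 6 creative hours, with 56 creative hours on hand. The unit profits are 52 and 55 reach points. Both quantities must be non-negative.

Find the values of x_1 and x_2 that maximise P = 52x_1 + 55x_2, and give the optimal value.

x_1 = 19/4, x_2 = 3, maximum P = 412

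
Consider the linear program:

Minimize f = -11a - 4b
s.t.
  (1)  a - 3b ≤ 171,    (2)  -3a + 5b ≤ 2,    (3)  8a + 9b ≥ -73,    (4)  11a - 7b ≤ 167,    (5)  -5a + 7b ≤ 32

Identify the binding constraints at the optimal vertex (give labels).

Extreme points and f = -11a - 4b:
  (-383/67, -203/67) → f = 75
  (849/34, 523/34) → f = -11431/34
  (32/5, -69/5) → f = -76/5

The minimum is at (849/34, 523/34). Substituting into each constraint, equality holds for (2) and (4); the remaining constraints have slack.

(2) and (4)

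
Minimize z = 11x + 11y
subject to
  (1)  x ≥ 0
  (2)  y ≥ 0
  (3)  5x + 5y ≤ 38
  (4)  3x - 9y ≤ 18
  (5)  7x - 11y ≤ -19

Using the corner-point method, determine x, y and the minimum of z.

x = 0, y = 19/11, minimum z = 19

The binding constraints are x = 0 and 7x - 11y = -19.
Solving simultaneously gives x = 0, y = 19/11.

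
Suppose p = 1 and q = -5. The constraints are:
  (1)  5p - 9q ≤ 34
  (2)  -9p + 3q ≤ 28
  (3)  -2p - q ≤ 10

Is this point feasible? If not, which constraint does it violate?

not feasible — violates (1)

Constraint (1): 5p - 9q = 50, which is not ≤ 34. All other constraints are satisfied.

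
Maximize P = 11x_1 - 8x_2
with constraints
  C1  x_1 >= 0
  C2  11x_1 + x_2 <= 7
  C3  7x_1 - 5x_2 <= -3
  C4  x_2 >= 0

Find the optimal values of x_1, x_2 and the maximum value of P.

Extreme points and P = 11x_1 - 8x_2:
  (0, 7) → P = -56
  (0, 3/5) → P = -24/5
  (16/31, 41/31) → P = -152/31

The optimum lies where x_1 = 0 and 7x_1 - 5x_2 = -3.
Solving simultaneously gives x_1 = 0, x_2 = 3/5.

x_1 = 0, x_2 = 3/5, maximum P = -24/5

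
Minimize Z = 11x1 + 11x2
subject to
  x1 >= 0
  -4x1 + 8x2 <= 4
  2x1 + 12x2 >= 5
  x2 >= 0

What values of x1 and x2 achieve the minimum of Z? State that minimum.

x1 = 0, x2 = 5/12, minimum Z = 55/12

Extreme points and Z = 11x1 + 11x2:
  (0, 1/2) → Z = 11/2
  (0, 5/12) → Z = 55/12
  (5/2, 0) → Z = 55/2
The feasible region is unbounded (it extends along (2, 1), (1, 0)), but Z strictly increases along every unbounded feasible direction, so there is no improving ray and the minimum is attained at a vertex.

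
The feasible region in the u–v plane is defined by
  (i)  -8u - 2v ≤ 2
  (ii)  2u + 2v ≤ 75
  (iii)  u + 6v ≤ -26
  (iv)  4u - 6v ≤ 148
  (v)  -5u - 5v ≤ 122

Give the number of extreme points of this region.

3

The feasible vertices (each the meet of two boundaries and inside every other half-plane) are:
  (20/23, -103/23)
  (71/14, -149/7)
  (122/5, -42/5)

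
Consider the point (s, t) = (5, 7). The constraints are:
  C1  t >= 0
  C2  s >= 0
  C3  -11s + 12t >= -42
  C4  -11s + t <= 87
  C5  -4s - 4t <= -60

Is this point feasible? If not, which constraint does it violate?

not feasible — violates C5

Constraint C5: -4s - 4t = -48, which is not ≤ -60. All other constraints are satisfied.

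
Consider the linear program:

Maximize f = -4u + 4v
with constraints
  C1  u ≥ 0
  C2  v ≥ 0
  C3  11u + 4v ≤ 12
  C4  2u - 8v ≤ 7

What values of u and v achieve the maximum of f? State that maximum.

Vertices and f = -4u + 4v:
  (0, 0) → f = 0
  (0, 3) → f = 12
  (12/11, 0) → f = -48/11

u = 0, v = 3, maximum f = 12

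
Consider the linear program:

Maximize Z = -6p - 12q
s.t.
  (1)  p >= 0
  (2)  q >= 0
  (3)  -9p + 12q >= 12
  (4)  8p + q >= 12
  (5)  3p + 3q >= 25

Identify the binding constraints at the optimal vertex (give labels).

(3) and (5)

Vertices and Z = -6p - 12q:
  (0, 12) → Z = -144
  (88/21, 29/7) → Z = -524/7
  (11/21, 164/21) → Z = -678/7
The feasible region is unbounded (it extends along (0, 1), (4, 3)), but Z strictly decreases along every unbounded feasible direction, so there is no improving ray and the maximum is attained at a vertex.

The maximum is at (88/21, 29/7). Substituting into each constraint, equality holds for (3) and (5); the remaining constraints have slack.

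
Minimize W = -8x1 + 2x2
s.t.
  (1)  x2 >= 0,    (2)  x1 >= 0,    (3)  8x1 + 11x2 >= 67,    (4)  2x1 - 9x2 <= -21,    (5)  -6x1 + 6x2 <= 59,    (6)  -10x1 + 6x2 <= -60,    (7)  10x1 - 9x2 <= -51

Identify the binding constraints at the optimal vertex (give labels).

(5) and (7)

Corner points and W = -8x1 + 2x2:
  (119/4, 475/12) → W = -953/6
  (75/2, 142/3) → W = -616/3
  (141/5, 37) → W = -758/5

The minimum is at (75/2, 142/3). Substituting into each constraint, equality holds for (5) and (7); the remaining constraints have slack.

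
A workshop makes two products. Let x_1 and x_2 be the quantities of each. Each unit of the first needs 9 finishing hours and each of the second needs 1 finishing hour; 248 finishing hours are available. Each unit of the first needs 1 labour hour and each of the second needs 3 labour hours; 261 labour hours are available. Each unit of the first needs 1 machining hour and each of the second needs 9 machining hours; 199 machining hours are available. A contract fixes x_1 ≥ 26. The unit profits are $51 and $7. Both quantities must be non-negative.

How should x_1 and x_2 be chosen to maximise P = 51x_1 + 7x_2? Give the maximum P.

x_1 = 26, x_2 = 14, maximum P = 1424

Feasible corners and P = 51x_1 + 7x_2:
  (248/9, 0) → P = 4216/3
  (26, 0) → P = 1326
  (26, 14) → P = 1424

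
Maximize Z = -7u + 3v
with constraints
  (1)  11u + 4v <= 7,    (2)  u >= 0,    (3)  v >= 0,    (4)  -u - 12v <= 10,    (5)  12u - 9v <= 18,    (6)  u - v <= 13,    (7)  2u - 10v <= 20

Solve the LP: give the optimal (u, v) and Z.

u = 0, v = 7/4, maximum Z = 21/4

Vertices and Z = -7u + 3v:
  (0, 7/4) → Z = 21/4
  (7/11, 0) → Z = -49/11
  (0, 0) → Z = 0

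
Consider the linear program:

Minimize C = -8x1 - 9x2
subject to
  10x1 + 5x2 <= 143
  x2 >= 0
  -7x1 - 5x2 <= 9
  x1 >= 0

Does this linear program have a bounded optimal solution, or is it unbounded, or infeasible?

bounded optimum

Feasible corners and C = -8x1 - 9x2:
  (143/10, 0) → C = -572/5
  (0, 143/5) → C = -1287/5
  (0, 0) → C = 0
The feasible region has finitely many vertices and no improving ray; the minimum is -1287/5 at (0, 143/5).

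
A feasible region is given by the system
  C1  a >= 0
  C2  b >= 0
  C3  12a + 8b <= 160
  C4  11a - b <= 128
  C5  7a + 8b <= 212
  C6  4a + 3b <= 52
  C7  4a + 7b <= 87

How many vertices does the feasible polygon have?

5

Intersecting each pair of boundary lines and keeping only the points that satisfy every inequality leaves:
  (0, 0)
  (0, 87/7)
  (128/11, 0)
  (436/37, 60/37)
  (103/16, 35/4)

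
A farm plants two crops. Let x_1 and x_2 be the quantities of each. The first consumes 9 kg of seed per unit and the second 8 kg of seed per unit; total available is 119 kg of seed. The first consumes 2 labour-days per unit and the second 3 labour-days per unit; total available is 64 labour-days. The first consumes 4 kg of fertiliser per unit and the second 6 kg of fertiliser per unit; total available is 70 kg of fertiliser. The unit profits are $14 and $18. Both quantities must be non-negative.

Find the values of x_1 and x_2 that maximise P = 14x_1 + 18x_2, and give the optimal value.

Extreme points and P = 14x_1 + 18x_2:
  (0, 0) → P = 0
  (0, 35/3) → P = 210
  (119/9, 0) → P = 1666/9
  (7, 7) → P = 224

The optimum lies where 9x_1 + 8x_2 = 119 and 4x_1 + 6x_2 = 70.
Solving simultaneously gives x_1 = 7, x_2 = 7.

x_1 = 7, x_2 = 7, maximum P = 224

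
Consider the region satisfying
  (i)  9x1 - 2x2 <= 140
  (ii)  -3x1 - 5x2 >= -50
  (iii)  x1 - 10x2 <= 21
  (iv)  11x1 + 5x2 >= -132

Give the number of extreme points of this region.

4

Of the 6 pairwise boundary intersections, those satisfying every inequality are:
  (800/51, 10/17)
  (679/44, -49/88)
  (-91/4, 473/20)
  (-243/23, -363/115)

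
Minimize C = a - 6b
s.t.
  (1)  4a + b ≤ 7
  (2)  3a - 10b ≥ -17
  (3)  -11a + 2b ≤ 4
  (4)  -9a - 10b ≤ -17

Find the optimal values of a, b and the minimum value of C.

a = 53/43, b = 89/43, minimum C = -481/43

Feasible corners and C = a - 6b:
  (53/43, 89/43) → C = -481/43
  (53/31, 5/31) → C = 23/31
  (0, 17/10) → C = -51/5

At the optimal vertex, 4a + b = 7 and 3a - 10b = -17.
Solving simultaneously gives a = 53/43, b = 89/43.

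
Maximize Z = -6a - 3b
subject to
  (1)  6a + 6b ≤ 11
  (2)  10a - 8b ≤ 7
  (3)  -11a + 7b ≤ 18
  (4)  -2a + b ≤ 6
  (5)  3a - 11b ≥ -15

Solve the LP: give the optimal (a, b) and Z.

a = -55/6, b = -37/3, maximum Z = 92

Extreme points and Z = -6a - 3b:
  (65/54, 17/27) → Z = -82/9
  (31/84, 41/28) → Z = -185/28
  (-55/6, -37/3) → Z = 92
  (-8, -10) → Z = 78
  (-93/100, 111/100) → Z = 9/4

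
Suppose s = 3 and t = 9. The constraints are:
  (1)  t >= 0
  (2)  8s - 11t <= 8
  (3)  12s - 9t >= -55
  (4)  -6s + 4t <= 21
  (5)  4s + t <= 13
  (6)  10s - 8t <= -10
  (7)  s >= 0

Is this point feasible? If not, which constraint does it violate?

Constraint (5): 4s + t = 21, which is not ≤ 13. All other constraints are satisfied.

not feasible — violates (5)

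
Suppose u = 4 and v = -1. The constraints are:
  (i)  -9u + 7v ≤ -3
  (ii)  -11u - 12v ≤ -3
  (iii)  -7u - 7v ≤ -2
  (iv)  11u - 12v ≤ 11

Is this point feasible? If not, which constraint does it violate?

Constraint (iv): 11u - 12v = 56, which is not ≤ 11. All other constraints are satisfied.

not feasible — violates (iv)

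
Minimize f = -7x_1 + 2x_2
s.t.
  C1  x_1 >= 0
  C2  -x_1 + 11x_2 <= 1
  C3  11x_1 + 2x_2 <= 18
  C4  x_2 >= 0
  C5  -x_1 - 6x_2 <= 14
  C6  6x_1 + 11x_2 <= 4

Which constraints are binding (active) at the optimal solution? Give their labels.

Extreme points and f = -7x_1 + 2x_2:
  (0, 1/11) → f = 2/11
  (0, 0) → f = 0
  (3/7, 10/77) → f = -211/77
  (2/3, 0) → f = -14/3

The minimum is at (2/3, 0). Substituting into each constraint, equality holds for C4 and C6; the remaining constraints have slack.

C4 and C6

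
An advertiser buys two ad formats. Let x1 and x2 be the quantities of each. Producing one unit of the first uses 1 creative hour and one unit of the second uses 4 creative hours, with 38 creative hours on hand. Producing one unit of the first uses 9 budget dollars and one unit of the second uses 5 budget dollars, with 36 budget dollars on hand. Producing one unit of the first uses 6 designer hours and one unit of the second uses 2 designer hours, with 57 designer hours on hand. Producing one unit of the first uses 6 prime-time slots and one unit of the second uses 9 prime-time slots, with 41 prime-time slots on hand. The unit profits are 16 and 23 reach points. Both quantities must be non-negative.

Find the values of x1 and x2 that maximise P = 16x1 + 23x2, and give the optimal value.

x1 = 7/3, x2 = 3, maximum P = 319/3

At the optimal vertex, 9x1 + 5x2 = 36 and 6x1 + 9x2 = 41.
Solving simultaneously gives x1 = 7/3, x2 = 3.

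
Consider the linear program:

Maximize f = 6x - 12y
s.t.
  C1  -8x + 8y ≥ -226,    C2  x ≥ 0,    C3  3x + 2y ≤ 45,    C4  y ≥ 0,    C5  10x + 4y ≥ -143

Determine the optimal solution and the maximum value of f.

x = 15, y = 0, maximum f = 90

Extreme points and f = 6x - 12y:
  (0, 45/2) → f = -270
  (0, 0) → f = 0
  (15, 0) → f = 90

The binding constraints are 3x + 2y = 45 and y = 0.
Solving simultaneously gives x = 15, y = 0.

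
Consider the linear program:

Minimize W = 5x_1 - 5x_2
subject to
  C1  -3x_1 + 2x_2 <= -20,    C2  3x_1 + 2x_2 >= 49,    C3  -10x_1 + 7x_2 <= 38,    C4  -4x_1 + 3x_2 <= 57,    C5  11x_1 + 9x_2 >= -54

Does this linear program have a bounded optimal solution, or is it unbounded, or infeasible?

From the feasible point (23/2, 29/4), moving in the direction (3, 4) keeps every constraint satisfied while W decreases without bound.

unbounded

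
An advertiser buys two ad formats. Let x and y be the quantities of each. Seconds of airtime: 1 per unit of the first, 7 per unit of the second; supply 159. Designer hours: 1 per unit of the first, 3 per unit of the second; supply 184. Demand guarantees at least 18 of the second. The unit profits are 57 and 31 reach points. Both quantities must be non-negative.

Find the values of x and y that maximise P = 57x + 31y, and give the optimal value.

Corner points and P = 57x + 31y:
  (0, 159/7) → P = 4929/7
  (0, 18) → P = 558
  (33, 18) → P = 2439

x = 33, y = 18, maximum P = 2439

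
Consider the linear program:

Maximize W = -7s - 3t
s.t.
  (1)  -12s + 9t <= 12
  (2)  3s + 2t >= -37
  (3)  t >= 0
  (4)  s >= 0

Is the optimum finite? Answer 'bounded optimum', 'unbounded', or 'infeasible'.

Extreme points and W = -7s - 3t:
  (0, 4/3) → W = -4
  (0, 0) → W = 0
The feasible region has finitely many vertices and no improving ray; the maximum is 0 at (0, 0).

bounded optimum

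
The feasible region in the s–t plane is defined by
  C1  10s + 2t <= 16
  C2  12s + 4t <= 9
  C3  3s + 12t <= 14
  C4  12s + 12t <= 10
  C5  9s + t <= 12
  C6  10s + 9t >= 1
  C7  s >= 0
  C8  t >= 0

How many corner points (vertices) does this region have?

Of the 28 pairwise boundary intersections, those satisfying every inequality are:
  (17/24, 1/8)
  (3/4, 0)
  (0, 5/6)
  (0, 1/9)
  (1/10, 0)

5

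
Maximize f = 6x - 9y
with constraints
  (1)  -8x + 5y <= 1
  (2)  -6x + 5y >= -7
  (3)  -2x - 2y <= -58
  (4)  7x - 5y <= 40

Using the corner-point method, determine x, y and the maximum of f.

x = 152/11, y = 167/11, maximum f = -591/11

Extreme points and f = 6x - 9y:
  (144/13, 233/13) → f = -1233/13
  (152/11, 167/11) → f = -591/11
  (33, 191/5) → f = -729/5
The feasible region is unbounded (it extends along (5, 8), (5, 7)), but f strictly decreases along every unbounded feasible direction, so there is no improving ray and the maximum is attained at a vertex.

At the optimal vertex, -6x + 5y = -7 and -2x - 2y = -58.
Solving simultaneously gives x = 152/11, y = 167/11.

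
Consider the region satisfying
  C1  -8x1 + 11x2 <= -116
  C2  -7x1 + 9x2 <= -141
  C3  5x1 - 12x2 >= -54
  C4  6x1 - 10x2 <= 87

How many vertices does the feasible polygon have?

Of the 6 pairwise boundary intersections, those satisfying every inequality are:
  (726/13, 361/13)
  (627/16, 237/16)
  (72, 69/2)

3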